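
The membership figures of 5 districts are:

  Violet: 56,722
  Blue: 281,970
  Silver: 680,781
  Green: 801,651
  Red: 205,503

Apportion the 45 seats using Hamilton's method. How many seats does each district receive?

Total 2026627; standard divisor 2026627/45 ≈ 45036.156.
Standard quotas: Violet 1.2595, Blue 6.2610, Silver 15.1163, Green 17.8002, Red 4.5631.
Lower quotas: Violet 1, Blue 6, Silver 15, Green 17, Red 4 (sum 43, leaving 2 seats).
Remainders in descending order: Green 0.8002, Red 0.5631, Blue 0.2610, Violet 0.2595, Silver 0.1163.
The surplus seats go to Green, Red.

Violet 1, Blue 6, Silver 15, Green 18, Red 5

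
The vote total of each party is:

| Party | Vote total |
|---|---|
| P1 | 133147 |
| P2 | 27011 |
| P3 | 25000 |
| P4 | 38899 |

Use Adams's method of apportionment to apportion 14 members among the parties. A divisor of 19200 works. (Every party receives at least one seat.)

P1 7, P2 2, P3 2, P4 3

With modified divisor 19200: modified quotas P1 6.935, P2 1.407, P3 1.302, P4 2.026.
Rounding up: P1 7, P2 2, P3 2, P4 3 (total 14).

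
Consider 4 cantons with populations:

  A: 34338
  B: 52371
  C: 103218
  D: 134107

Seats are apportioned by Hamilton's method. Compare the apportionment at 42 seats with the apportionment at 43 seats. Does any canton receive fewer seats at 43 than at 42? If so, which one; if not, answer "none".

At 42 seats: A 5, B 7, C 13, D 17.
At 43 seats: A 4, B 7, C 14, D 18.
A drops from 5 to 4.

A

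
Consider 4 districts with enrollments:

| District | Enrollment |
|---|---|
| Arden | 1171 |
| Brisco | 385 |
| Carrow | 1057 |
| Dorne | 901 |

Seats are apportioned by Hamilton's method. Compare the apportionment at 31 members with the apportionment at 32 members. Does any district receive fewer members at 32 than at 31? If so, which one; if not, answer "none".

At 31 seats: Arden 10, Brisco 4, Carrow 9, Dorne 8.
At 32 seats: Arden 11, Brisco 3, Carrow 10, Dorne 8.
Brisco drops from 4 to 3.

Brisco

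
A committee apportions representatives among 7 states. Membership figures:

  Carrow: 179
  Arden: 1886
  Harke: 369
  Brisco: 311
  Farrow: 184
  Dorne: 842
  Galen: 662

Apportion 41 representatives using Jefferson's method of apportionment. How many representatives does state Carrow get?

Standard divisor 4433/41 ≈ 108.122; standard quotas: Carrow 1.656, Arden 17.443, Harke 3.413, Brisco 2.876, Farrow 1.702, Dorne 7.788, Galen 6.123.
Rounding down gives 1, 17, 3, 2, 1, 7, 6 = 37 seats, so the divisor must be adjusted.
With modified divisor 97: modified quotas Carrow 1.845, Arden 19.443, Harke 3.804, Brisco 3.206, Farrow 1.897, Dorne 8.680, Galen 6.825.
Rounding down: Carrow 1, Arden 19, Harke 3, Brisco 3, Farrow 1, Dorne 8, Galen 6 (total 41).
Carrow receives 1.

1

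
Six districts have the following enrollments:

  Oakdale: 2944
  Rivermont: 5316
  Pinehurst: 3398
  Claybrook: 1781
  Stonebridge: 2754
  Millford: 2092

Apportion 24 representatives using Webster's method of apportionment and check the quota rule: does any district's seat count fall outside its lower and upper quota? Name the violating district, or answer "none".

Standard quotas: Oakdale 3.864, Rivermont 6.978, Pinehurst 4.460, Claybrook 2.338, Stonebridge 3.615, Millford 2.746.
Webster allocation: Oakdale 4, Rivermont 7, Pinehurst 4, Claybrook 2, Stonebridge 4, Millford 3.
Every allocation lies between the lower and upper quota.

none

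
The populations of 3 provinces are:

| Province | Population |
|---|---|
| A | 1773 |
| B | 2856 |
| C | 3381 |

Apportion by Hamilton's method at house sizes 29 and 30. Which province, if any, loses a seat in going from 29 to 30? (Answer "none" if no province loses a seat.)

A

At 29 seats: A 7, B 10, C 12.
At 30 seats: A 6, B 11, C 13.
A drops from 7 to 6.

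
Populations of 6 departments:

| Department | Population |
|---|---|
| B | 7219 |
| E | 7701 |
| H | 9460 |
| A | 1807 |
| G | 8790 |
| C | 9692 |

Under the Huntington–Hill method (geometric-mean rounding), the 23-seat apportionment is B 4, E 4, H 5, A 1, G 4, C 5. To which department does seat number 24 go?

Priority for the next seat is population ÷ (√(s·(s+1))).
Priorities: B 1614.217, E 1721.996, H 1727.152, A 1277.742, G 1965.504, C 1769.509.
Highest priority: G.

G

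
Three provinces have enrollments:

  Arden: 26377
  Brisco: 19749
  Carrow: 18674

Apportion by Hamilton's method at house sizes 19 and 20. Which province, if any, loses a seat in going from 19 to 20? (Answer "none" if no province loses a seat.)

At 19 seats: Arden 8, Brisco 6, Carrow 5.
At 20 seats: Arden 8, Brisco 6, Carrow 6.
No province's allocation decreased.

none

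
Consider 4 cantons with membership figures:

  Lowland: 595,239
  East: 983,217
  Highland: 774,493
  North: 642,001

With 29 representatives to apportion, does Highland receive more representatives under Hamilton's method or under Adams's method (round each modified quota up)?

Adams

Hamilton: Lowland 6, East 10, Highland 7, North 6.
Adams: Lowland 6, East 9, Highland 8, North 6.
Highland gets 7 under Hamilton and 8 under Adams.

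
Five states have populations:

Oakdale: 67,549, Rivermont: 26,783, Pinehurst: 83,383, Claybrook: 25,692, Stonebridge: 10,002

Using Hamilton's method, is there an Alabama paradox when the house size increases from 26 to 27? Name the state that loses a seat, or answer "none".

Rivermont

At 26 seats: Oakdale 8, Rivermont 4, Pinehurst 10, Claybrook 3, Stonebridge 1.
At 27 seats: Oakdale 9, Rivermont 3, Pinehurst 11, Claybrook 3, Stonebridge 1.
Rivermont drops from 4 to 3.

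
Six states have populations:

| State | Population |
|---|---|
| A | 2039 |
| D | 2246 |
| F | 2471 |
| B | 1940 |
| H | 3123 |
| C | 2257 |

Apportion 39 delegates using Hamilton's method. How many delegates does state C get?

Standard divisor: 14076 ÷ 39 ≈ 360.923.
Standard quotas: A 5.649, D 6.223, F 6.846, B 5.375, H 8.653, C 6.253.
Lower quotas: A 5, D 6, F 6, B 5, H 8, C 6 (sum 36, leaving 3 seats).
Remainders in descending order: F 0.846, H 0.653, A 0.649, B 0.375, C 0.253, D 0.223.
The surplus seats go to F, H, A.
C receives 6.

6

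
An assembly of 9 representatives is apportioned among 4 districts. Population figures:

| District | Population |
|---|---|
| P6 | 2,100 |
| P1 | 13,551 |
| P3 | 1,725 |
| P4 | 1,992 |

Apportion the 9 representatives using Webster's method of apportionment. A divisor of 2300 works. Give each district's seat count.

P6 1, P1 6, P3 1, P4 1

With modified divisor 2300: modified quotas P6 0.913, P1 5.892, P3 0.750, P4 0.866.
Rounding to the nearest integer: P6 1, P1 6, P3 1, P4 1 (total 9).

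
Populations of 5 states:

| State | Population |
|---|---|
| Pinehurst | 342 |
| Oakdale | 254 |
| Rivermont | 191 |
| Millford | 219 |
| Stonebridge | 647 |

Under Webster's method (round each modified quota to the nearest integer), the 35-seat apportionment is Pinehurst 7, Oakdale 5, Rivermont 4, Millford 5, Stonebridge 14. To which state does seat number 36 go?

Priority for the next seat is population ÷ (current seats + 0.5).
Priorities: Pinehurst 45.600, Oakdale 46.182, Rivermont 42.444, Millford 39.818, Stonebridge 44.621.
Highest priority: Oakdale.

Oakdale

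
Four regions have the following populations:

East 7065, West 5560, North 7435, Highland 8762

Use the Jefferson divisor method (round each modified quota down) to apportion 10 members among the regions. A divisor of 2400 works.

East 2; West 2; North 3; Highland 3

With modified divisor 2400: modified quotas East 2.944, West 2.317, North 3.098, Highland 3.651.
Rounding down: East 2, West 2, North 3, Highland 3 (total 10).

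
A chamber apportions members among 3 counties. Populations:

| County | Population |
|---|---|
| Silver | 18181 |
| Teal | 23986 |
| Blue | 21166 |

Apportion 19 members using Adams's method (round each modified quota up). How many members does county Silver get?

Standard divisor 63333/19 ≈ 3333.316; standard quotas: Silver 5.454, Teal 7.196, Blue 6.350.
Rounding up gives 6, 8, 7 = 21 seats, so the divisor must be adjusted.
With modified divisor 3600: modified quotas Silver 5.050, Teal 6.663, Blue 5.879.
Rounding up: Silver 6, Teal 7, Blue 6 (total 19).
Silver receives 6.

6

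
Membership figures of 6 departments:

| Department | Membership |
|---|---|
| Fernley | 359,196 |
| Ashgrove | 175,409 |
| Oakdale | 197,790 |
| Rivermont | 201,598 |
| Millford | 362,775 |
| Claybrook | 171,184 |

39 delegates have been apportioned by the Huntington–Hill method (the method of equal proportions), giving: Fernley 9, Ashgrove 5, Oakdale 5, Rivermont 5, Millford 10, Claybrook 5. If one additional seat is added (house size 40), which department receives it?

Fernley

Priority for the next seat is population ÷ (√(s·(s+1))).
Priorities: Fernley 37862.583, Ashgrove 32025.155, Oakdale 36111.348, Rivermont 36806.591, Millford 34589.239, Claybrook 31253.779.
Highest priority: Fernley.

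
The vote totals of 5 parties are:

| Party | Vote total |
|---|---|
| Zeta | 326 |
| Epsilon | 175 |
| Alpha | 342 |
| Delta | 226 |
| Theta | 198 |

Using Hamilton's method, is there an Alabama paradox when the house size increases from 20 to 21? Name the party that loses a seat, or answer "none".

none

At 20 seats: Zeta 5, Epsilon 3, Alpha 5, Delta 4, Theta 3.
At 21 seats: Zeta 5, Epsilon 3, Alpha 6, Delta 4, Theta 3.
No party's allocation decreased.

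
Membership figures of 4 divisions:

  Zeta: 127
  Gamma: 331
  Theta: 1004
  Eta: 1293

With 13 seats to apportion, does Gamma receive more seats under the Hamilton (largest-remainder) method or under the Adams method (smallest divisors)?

Adams

Hamilton: Zeta 1, Gamma 1, Theta 5, Eta 6.
Adams: Zeta 1, Gamma 2, Theta 4, Eta 6.
Gamma gets 1 under Hamilton and 2 under Adams.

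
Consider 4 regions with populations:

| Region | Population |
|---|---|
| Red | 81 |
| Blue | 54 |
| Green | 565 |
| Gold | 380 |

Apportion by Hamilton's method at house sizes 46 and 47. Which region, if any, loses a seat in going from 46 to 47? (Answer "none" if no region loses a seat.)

At 46 seats: Red 4, Blue 2, Green 24, Gold 16.
At 47 seats: Red 3, Blue 2, Green 25, Gold 17.
Red drops from 4 to 3.

Red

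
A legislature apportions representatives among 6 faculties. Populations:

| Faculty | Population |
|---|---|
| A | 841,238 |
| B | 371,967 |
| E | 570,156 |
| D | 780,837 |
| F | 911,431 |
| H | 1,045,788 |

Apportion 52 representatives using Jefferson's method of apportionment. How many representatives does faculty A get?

Standard divisor 4521417/52 ≈ 86950.327; standard quotas: A 9.675, B 4.278, E 6.557, D 8.980, F 10.482, H 12.027.
Rounding down gives 9, 4, 6, 8, 10, 12 = 49 seats, so the divisor must be adjusted.
With modified divisor 82200: modified quotas A 10.234, B 4.525, E 6.936, D 9.499, F 11.088, H 12.722.
Rounding down: A 10, B 4, E 6, D 9, F 11, H 12 (total 52).
A receives 10.

10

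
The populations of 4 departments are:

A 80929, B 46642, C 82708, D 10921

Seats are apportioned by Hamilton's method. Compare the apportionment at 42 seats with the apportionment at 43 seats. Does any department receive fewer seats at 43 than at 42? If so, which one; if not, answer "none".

At 42 seats: A 15, B 9, C 16, D 2.
At 43 seats: A 16, B 9, C 16, D 2.
No department's allocation decreased.

none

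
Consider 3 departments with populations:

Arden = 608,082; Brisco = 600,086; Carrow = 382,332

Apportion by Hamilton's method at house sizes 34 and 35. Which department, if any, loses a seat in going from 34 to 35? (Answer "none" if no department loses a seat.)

At 34 seats: Arden 13, Brisco 13, Carrow 8.
At 35 seats: Arden 13, Brisco 13, Carrow 9.
No department's allocation decreased.

none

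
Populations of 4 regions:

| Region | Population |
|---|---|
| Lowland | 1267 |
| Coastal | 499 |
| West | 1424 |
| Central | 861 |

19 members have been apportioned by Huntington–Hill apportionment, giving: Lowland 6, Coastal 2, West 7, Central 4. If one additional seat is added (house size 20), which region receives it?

Coastal

Priority for the next seat is population ÷ (√(s·(s+1))).
Priorities: Lowland 195.502, Coastal 203.716, West 190.290, Central 192.525.
Highest priority: Coastal.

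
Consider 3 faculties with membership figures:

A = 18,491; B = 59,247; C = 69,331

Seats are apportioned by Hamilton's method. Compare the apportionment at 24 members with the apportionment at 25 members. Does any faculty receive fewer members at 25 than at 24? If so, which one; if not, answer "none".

At 24 seats: A 3, B 10, C 11.
At 25 seats: A 3, B 10, C 12.
No faculty's allocation decreased.

none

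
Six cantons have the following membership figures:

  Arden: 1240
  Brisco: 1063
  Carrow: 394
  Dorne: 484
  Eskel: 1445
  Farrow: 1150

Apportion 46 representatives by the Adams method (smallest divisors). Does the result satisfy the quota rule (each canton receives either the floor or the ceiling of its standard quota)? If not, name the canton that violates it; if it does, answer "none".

Standard quotas: Arden 9.875, Brisco 8.466, Carrow 3.138, Dorne 3.855, Eskel 11.508, Farrow 9.159.
Adams allocation: Arden 10, Brisco 9, Carrow 3, Dorne 4, Eskel 11, Farrow 9.
Every allocation lies between the lower and upper quota.

none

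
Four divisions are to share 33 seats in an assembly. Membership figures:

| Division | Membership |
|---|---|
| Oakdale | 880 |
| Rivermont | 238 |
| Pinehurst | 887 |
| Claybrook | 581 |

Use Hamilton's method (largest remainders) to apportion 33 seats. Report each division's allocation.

Total 2586; standard divisor 2586/33 ≈ 78.364.
Standard quotas: Oakdale 11.230, Rivermont 3.037, Pinehurst 11.319, Claybrook 7.414.
Lower quotas: Oakdale 11, Rivermont 3, Pinehurst 11, Claybrook 7 (sum 32, leaving 1 seat).
Remainders in descending order: Claybrook 0.414, Pinehurst 0.319, Oakdale 0.230, Rivermont 0.037.
The surplus seat goes to Claybrook.

Oakdale 11, Rivermont 3, Pinehurst 11, Claybrook 8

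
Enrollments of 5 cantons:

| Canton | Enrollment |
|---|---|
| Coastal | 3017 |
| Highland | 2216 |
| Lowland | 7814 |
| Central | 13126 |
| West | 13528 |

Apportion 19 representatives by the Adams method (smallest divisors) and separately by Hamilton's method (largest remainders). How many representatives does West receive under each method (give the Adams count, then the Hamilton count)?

6 and 7

Adams: Coastal 2, Highland 1, Lowland 4, Central 6, West 6.
Hamilton: Coastal 1, Highland 1, Lowland 4, Central 6, West 7.
West gets 6 under Adams and 7 under Hamilton.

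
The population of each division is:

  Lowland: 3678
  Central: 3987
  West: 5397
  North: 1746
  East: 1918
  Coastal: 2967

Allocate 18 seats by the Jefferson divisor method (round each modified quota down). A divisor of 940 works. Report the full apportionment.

With modified divisor 940: modified quotas Lowland 3.913, Central 4.241, West 5.741, North 1.857, East 2.040, Coastal 3.156.
Rounding down: Lowland 3, Central 4, West 5, North 1, East 2, Coastal 3 (total 18).

Lowland 3, Central 4, West 5, North 1, East 2, Coastal 3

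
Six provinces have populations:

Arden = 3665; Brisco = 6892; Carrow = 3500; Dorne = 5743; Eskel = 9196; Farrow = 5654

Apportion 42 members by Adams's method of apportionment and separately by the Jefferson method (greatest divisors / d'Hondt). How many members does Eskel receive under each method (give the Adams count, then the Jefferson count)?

11 and 12

Adams: Arden 5, Brisco 8, Carrow 4, Dorne 7, Eskel 11, Farrow 7.
Jefferson: Arden 4, Brisco 8, Carrow 4, Dorne 7, Eskel 12, Farrow 7.
Eskel gets 11 under Adams and 12 under Jefferson.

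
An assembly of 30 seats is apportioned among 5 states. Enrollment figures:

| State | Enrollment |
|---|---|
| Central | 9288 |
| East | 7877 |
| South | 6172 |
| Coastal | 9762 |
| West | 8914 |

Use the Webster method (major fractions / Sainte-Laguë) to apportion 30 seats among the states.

Central: 7, East: 6, South: 4, Coastal: 7, West: 6

Standard divisor 42013/30 ≈ 1400.433; standard quotas: Central 6.632, East 5.625, South 4.407, Coastal 6.971, West 6.365.
Rounding to the nearest integer gives Central 7, East 6, South 4, Coastal 7, West 6 — total 30, matching the house size, so no adjustment is needed.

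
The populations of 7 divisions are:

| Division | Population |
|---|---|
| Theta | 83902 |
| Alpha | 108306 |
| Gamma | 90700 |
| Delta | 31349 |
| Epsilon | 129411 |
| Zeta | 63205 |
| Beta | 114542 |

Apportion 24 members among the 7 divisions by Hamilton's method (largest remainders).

Theta: 3, Alpha: 4, Gamma: 4, Delta: 1, Epsilon: 5, Zeta: 3, Beta: 4

Standard divisor: 621415 ÷ 24 ≈ 25892.292.
Standard quotas: Theta 3.2404, Alpha 4.1829, Gamma 3.5030, Delta 1.2107, Epsilon 4.9981, Zeta 2.4411, Beta 4.4238.
Lower quotas: Theta 3, Alpha 4, Gamma 3, Delta 1, Epsilon 4, Zeta 2, Beta 4 (sum 21, leaving 3 seats).
Remainders in descending order: Epsilon 0.9981, Gamma 0.5030, Zeta 0.4411, Beta 0.4238, Theta 0.2404, Delta 0.2107, Alpha 0.1829.
Largest remainders: Epsilon, Gamma, Zeta receive the extra seats.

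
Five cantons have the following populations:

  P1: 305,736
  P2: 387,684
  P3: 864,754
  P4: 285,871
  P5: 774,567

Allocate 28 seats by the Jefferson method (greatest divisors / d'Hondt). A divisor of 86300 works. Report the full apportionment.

With modified divisor 86300: modified quotas P1 3.543, P2 4.492, P3 10.020, P4 3.313, P5 8.975.
Rounding down: P1 3, P2 4, P3 10, P4 3, P5 8 (total 28).

P1=3, P2=4, P3=10, P4=3, P5=8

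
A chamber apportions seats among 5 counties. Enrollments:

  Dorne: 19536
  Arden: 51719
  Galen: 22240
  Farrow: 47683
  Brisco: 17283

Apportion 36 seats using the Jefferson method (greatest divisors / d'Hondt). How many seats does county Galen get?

Standard divisor 158461/36 ≈ 4401.694; standard quotas: Dorne 4.438, Arden 11.750, Galen 5.053, Farrow 10.833, Brisco 3.926.
Rounding down gives 4, 11, 5, 10, 3 = 33 seats, so the divisor must be adjusted.
With modified divisor 4100: modified quotas Dorne 4.765, Arden 12.614, Galen 5.424, Farrow 11.630, Brisco 4.215.
Rounding down: Dorne 4, Arden 12, Galen 5, Farrow 11, Brisco 4 (total 36).
Galen receives 5.

5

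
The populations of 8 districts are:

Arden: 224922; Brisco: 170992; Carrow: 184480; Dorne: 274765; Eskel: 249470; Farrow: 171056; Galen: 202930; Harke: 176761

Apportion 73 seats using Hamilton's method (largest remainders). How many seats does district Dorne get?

The standard divisor is 1655376/73 ≈ 22676.384.
Standard quotas: Arden 9.9188, Brisco 7.5405, Carrow 8.1353, Dorne 12.1168, Eskel 11.0013, Farrow 7.5434, Galen 8.9490, Harke 7.7949.
Lower quotas: Arden 9, Brisco 7, Carrow 8, Dorne 12, Eskel 11, Farrow 7, Galen 8, Harke 7 (sum 69, leaving 4 seats).
Remainders in descending order: Galen 0.9490, Arden 0.9188, Harke 0.7949, Farrow 0.5434, Brisco 0.5405, Carrow 0.1353, Dorne 0.1168, Eskel 0.0013.
Largest remainders: Galen, Arden, Harke, Farrow receive the extra seats.
Dorne receives 12.

12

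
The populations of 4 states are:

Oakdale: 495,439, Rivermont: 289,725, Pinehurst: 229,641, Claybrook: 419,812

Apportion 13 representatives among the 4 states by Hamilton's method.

Oakdale 4, Rivermont 3, Pinehurst 2, Claybrook 4

The standard divisor is 1434617/13 ≈ 110355.154.
Standard quotas: Oakdale 4.4895, Rivermont 2.6254, Pinehurst 2.0809, Claybrook 3.8042.
Lower quotas: Oakdale 4, Rivermont 2, Pinehurst 2, Claybrook 3 (sum 11, leaving 2 seats).
Remainders in descending order: Claybrook 0.8042, Rivermont 0.6254, Oakdale 0.4895, Pinehurst 0.0809.
The surplus seats go to Claybrook, Rivermont.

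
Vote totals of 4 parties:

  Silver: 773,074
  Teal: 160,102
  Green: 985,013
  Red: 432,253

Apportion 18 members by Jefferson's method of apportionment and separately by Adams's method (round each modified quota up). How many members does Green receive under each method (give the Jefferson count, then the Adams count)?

Jefferson: Silver 6, Teal 1, Green 8, Red 3.
Adams: Silver 6, Teal 2, Green 7, Red 3.
Green gets 8 under Jefferson and 7 under Adams.

8 and 7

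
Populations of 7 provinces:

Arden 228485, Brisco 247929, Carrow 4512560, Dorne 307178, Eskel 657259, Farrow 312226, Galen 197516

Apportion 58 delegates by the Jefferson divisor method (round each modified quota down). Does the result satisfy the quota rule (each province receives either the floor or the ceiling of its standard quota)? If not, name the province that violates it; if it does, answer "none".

Standard quotas: Arden 2.050, Brisco 2.225, Carrow 40.495, Dorne 2.757, Eskel 5.898, Farrow 2.802, Galen 1.772.
Jefferson allocation: Arden 2, Brisco 2, Carrow 43, Dorne 2, Eskel 6, Farrow 2, Galen 1.
Carrow has quota 40.495 (lower 40, upper 41) but receives 43 — outside the quota interval.

Carrow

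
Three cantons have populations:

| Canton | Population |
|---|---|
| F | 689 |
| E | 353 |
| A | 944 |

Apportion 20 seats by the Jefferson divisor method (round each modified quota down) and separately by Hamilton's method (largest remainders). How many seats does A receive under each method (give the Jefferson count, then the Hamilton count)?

Jefferson: F 7, E 3, A 10.
Hamilton: F 7, E 4, A 9.
A gets 10 under Jefferson and 9 under Hamilton.

10 and 9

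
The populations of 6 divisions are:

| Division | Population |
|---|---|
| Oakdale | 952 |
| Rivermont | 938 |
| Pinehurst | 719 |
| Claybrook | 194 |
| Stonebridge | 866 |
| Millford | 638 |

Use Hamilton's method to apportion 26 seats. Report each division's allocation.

The standard divisor is 4307/26 ≈ 165.654.
Standard quotas: Oakdale 5.747, Rivermont 5.662, Pinehurst 4.340, Claybrook 1.171, Stonebridge 5.228, Millford 3.851.
Lower quotas: Oakdale 5, Rivermont 5, Pinehurst 4, Claybrook 1, Stonebridge 5, Millford 3 (sum 23, leaving 3 seats).
Remainders in descending order: Millford 0.851, Oakdale 0.747, Rivermont 0.662, Pinehurst 0.340, Stonebridge 0.228, Claybrook 0.171.
Largest remainders: Millford, Oakdale, Rivermont receive the extra seats.

Oakdale 6, Rivermont 6, Pinehurst 4, Claybrook 1, Stonebridge 5, Millford 4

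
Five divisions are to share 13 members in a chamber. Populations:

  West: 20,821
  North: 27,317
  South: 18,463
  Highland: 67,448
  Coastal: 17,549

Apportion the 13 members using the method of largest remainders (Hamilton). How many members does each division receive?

West 2, North 2, South 2, Highland 6, Coastal 1

The standard divisor is 151598/13 ≈ 11661.385.
Standard quotas: West 1.7855, North 2.3425, South 1.5833, Highland 5.7839, Coastal 1.5049.
Lower quotas: West 1, North 2, South 1, Highland 5, Coastal 1 (sum 10, leaving 3 seats).
Remainders in descending order: West 0.7855, Highland 0.7839, South 0.5833, Coastal 0.5049, North 0.3425.
Largest remainders: West, Highland, South receive the extra seats.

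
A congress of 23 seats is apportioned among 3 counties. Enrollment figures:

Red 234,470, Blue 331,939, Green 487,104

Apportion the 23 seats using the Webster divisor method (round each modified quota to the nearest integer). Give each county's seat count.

Red 5; Blue 7; Green 11

Standard divisor 1053513/23 ≈ 45804.913; standard quotas: Red 5.119, Blue 7.247, Green 10.634.
Rounding to the nearest integer gives Red 5, Blue 7, Green 11 — total 23, matching the house size, so no adjustment is needed.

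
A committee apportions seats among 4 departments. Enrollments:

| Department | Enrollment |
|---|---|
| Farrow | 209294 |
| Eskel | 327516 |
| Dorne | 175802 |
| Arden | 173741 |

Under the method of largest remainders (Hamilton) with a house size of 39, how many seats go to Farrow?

9

Standard divisor: 886353 ÷ 39 = 22727.
Standard quotas: Farrow 9.2090, Eskel 14.4109, Dorne 7.7354, Arden 7.6447.
Lower quotas: Farrow 9, Eskel 14, Dorne 7, Arden 7 (sum 37, leaving 2 seats).
Remainders in descending order: Dorne 0.7354, Arden 0.6447, Eskel 0.4109, Farrow 0.2090.
The surplus seats go to Dorne, Arden.
Farrow receives 9.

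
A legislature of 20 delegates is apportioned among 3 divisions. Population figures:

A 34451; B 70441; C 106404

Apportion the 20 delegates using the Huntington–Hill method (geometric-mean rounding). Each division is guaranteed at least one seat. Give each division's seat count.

A 3, B 7, C 10

With divisor 10507: modified quotas A 3.279, B 6.704, C 10.127.
Geometric-mean thresholds: A √(3·4)=3.464, B √(6·7)=6.481, C √(10·11)=10.488.
Each quota rounded against its threshold gives A 3, B 7, C 10 (total 20).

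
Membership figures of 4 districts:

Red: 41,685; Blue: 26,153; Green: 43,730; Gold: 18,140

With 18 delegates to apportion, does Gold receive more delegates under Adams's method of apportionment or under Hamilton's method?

Adams: Red 5, Blue 4, Green 6, Gold 3.
Hamilton: Red 6, Blue 4, Green 6, Gold 2.
Gold gets 3 under Adams and 2 under Hamilton.

Adams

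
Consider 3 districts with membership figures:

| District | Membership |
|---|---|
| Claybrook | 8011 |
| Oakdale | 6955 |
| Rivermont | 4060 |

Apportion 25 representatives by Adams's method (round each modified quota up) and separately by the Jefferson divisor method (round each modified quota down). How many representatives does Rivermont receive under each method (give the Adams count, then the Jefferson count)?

6 and 5

Adams: Claybrook 10, Oakdale 9, Rivermont 6.
Jefferson: Claybrook 11, Oakdale 9, Rivermont 5.
Rivermont gets 6 under Adams and 5 under Jefferson.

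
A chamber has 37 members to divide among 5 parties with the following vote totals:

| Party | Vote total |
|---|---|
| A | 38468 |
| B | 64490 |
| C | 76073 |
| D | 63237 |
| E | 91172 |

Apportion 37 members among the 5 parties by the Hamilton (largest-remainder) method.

A 4; B 7; C 9; D 7; E 10

The standard divisor is 333440/37 ≈ 9011.892.
Standard quotas: A 4.2686, B 7.1561, C 8.4414, D 7.0171, E 10.1169.
Lower quotas: A 4, B 7, C 8, D 7, E 10 (sum 36, leaving 1 seat).
Remainders in descending order: C 0.4414, A 0.2686, B 0.1561, E 0.1169, D 0.0171.
Largest remainder: C receives the extra seat.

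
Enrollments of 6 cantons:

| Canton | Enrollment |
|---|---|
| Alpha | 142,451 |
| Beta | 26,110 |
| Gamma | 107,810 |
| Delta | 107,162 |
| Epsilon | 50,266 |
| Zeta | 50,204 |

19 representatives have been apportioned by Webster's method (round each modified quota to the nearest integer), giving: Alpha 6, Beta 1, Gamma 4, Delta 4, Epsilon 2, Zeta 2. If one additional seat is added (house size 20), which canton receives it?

Gamma

Priority for the next seat is population ÷ (current seats + 0.5).
Priorities: Alpha 21915.538, Beta 17406.667, Gamma 23957.778, Delta 23813.778, Epsilon 20106.400, Zeta 20081.600.
Highest priority: Gamma.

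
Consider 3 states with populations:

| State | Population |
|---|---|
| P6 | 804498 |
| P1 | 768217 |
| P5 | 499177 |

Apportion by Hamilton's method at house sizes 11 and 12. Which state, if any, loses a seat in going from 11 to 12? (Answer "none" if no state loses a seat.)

none

At 11 seats: P6 4, P1 4, P5 3.
At 12 seats: P6 5, P1 4, P5 3.
No state's allocation decreased.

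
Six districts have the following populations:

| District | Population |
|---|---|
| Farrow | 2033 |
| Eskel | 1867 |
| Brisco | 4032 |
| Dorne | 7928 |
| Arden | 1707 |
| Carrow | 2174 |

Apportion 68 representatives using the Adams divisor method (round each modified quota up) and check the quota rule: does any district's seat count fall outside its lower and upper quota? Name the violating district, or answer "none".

Standard quotas: Farrow 7.003, Eskel 6.431, Brisco 13.889, Dorne 27.309, Arden 5.880, Carrow 7.489.
Adams allocation: Farrow 7, Eskel 7, Brisco 14, Dorne 26, Arden 6, Carrow 8.
Dorne has quota 27.309 (lower 27, upper 28) but receives 26 — outside the quota interval.

Dorne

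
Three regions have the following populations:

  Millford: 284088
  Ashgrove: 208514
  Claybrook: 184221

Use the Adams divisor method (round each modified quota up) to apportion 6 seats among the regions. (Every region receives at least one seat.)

Millford=2, Ashgrove=2, Claybrook=2

Standard divisor 676823/6 ≈ 112803.833; standard quotas: Millford 2.518, Ashgrove 1.848, Claybrook 1.633.
Rounding up gives 3, 2, 2 = 7 seats, so the divisor must be adjusted.
With modified divisor 163100: modified quotas Millford 1.742, Ashgrove 1.278, Claybrook 1.129.
Rounding up: Millford 2, Ashgrove 2, Claybrook 2 (total 6).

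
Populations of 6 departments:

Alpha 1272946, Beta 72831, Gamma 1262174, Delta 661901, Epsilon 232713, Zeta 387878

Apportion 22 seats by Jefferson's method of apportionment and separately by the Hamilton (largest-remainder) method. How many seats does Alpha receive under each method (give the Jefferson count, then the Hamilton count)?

Jefferson: Alpha 8, Beta 0, Gamma 7, Delta 4, Epsilon 1, Zeta 2.
Hamilton: Alpha 7, Beta 1, Gamma 7, Delta 4, Epsilon 1, Zeta 2.
Alpha gets 8 under Jefferson and 7 under Hamilton.

8 and 7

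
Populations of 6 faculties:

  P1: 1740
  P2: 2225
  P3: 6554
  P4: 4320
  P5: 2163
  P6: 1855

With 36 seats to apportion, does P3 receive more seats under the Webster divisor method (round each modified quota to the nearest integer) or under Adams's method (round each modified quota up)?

Webster: P1 3, P2 4, P3 13, P4 8, P5 4, P6 4.
Adams: P1 4, P2 4, P3 12, P4 8, P5 4, P6 4.
P3 gets 13 under Webster and 12 under Adams.

Webster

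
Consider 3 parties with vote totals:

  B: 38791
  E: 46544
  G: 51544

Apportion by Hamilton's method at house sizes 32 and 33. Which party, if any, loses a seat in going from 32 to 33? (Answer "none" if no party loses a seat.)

none

At 32 seats: B 9, E 11, G 12.
At 33 seats: B 9, E 11, G 13.
No party's allocation decreased.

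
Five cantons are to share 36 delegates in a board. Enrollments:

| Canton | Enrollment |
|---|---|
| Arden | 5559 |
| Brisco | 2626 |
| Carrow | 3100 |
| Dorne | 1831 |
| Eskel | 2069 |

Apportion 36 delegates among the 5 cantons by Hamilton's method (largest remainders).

Standard divisor: 15185 ÷ 36 ≈ 421.806.
Standard quotas: Arden 13.1791, Brisco 6.2256, Carrow 7.3494, Dorne 4.3409, Eskel 4.9051.
Lower quotas: Arden 13, Brisco 6, Carrow 7, Dorne 4, Eskel 4 (sum 34, leaving 2 seats).
Remainders in descending order: Eskel 0.9051, Carrow 0.3494, Dorne 0.3409, Brisco 0.2256, Arden 0.1791.
The surplus seats go to Eskel, Carrow.

Arden 13, Brisco 6, Carrow 8, Dorne 4, Eskel 5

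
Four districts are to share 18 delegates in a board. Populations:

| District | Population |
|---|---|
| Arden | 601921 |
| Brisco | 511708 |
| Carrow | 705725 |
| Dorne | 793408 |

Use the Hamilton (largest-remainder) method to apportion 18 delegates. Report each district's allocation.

Total 2612762; standard divisor 2612762/18 ≈ 145153.444.
Standard quotas: Arden 4.1468, Brisco 3.5253, Carrow 4.8619, Dorne 5.4660.
Lower quotas: Arden 4, Brisco 3, Carrow 4, Dorne 5 (sum 16, leaving 2 seats).
Remainders in descending order: Carrow 0.8619, Brisco 0.5253, Dorne 0.4660, Arden 0.1468.
The surplus seats go to Carrow, Brisco.

Arden=4, Brisco=4, Carrow=5, Dorne=5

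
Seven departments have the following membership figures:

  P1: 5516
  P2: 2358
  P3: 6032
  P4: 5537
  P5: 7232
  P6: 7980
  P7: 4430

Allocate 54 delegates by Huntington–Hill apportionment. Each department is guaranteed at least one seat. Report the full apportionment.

With divisor 724: modified quotas P1 7.619, P2 3.257, P3 8.331, P4 7.648, P5 9.989, P6 11.022, P7 6.119.
Geometric-mean thresholds: P1 √(7·8)=7.483, P2 √(3·4)=3.464, P3 √(8·9)=8.485, P4 √(7·8)=7.483, P5 √(9·10)=9.487, P6 √(11·12)=11.489, P7 √(6·7)=6.481.
Each quota rounded against its threshold gives P1 8, P2 3, P3 8, P4 8, P5 10, P6 11, P7 6 (total 54).

P1=8, P2=3, P3=8, P4=8, P5=10, P6=11, P7=6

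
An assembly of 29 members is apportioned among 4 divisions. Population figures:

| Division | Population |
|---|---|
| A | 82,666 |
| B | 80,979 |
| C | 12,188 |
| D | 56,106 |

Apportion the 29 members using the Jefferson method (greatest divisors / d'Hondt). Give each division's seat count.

Standard divisor 231939/29 ≈ 7997.897; standard quotas: A 10.336, B 10.125, C 1.524, D 7.015.
Rounding down gives 10, 10, 1, 7 = 28 seats, so the divisor must be adjusted.
With modified divisor 7400: modified quotas A 11.171, B 10.943, C 1.647, D 7.582.
Rounding down: A 11, B 10, C 1, D 7 (total 29).

A: 11, B: 10, C: 1, D: 7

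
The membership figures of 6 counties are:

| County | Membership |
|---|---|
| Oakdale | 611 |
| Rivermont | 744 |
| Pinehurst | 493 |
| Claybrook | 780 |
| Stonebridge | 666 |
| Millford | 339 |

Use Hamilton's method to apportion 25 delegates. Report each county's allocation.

The standard divisor is 3633/25 ≈ 145.32.
Standard quotas: Oakdale 4.205, Rivermont 5.120, Pinehurst 3.393, Claybrook 5.367, Stonebridge 4.583, Millford 2.333.
Lower quotas: Oakdale 4, Rivermont 5, Pinehurst 3, Claybrook 5, Stonebridge 4, Millford 2 (sum 23, leaving 2 seats).
Remainders in descending order: Stonebridge 0.583, Pinehurst 0.393, Claybrook 0.367, Millford 0.333, Oakdale 0.205, Rivermont 0.120.
Largest remainders: Stonebridge, Pinehurst receive the extra seats.

Oakdale 4; Rivermont 5; Pinehurst 4; Claybrook 5; Stonebridge 5; Millford 2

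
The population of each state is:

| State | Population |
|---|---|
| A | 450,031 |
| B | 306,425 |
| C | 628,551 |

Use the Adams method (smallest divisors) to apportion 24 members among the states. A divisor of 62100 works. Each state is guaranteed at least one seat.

A: 8, B: 5, C: 11

With modified divisor 62100: modified quotas A 7.247, B 4.934, C 10.122.
Rounding up: A 8, B 5, C 11 (total 24).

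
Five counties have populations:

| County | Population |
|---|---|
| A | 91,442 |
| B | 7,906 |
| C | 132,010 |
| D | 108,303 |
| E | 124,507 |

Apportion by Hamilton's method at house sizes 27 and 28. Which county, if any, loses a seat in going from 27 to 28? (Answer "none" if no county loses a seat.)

At 27 seats: A 5, B 1, C 8, D 6, E 7.
At 28 seats: A 6, B 0, C 8, D 7, E 7.
B drops from 1 to 0.

B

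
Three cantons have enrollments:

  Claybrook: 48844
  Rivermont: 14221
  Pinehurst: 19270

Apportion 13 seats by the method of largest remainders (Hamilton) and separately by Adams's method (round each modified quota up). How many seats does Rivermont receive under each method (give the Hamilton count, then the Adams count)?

Hamilton: Claybrook 8, Rivermont 2, Pinehurst 3.
Adams: Claybrook 7, Rivermont 3, Pinehurst 3.
Rivermont gets 2 under Hamilton and 3 under Adams.

2 and 3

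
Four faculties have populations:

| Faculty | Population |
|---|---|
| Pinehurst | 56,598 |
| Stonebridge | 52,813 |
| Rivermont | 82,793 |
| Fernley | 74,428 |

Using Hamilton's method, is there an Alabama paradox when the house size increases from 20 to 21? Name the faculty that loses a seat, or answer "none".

At 20 seats: Pinehurst 4, Stonebridge 4, Rivermont 6, Fernley 6.
At 21 seats: Pinehurst 4, Stonebridge 4, Rivermont 7, Fernley 6.
No faculty's allocation decreased.

none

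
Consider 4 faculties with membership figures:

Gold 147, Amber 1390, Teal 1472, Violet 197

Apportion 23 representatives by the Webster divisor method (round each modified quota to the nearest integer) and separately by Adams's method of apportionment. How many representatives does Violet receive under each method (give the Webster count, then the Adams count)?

1 and 2

Webster: Gold 1, Amber 10, Teal 11, Violet 1.
Adams: Gold 1, Amber 10, Teal 10, Violet 2.
Violet gets 1 under Webster and 2 under Adams.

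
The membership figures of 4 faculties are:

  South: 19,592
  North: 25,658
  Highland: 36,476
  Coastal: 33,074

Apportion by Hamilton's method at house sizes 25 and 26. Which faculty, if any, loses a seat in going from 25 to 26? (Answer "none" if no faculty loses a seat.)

At 25 seats: South 4, North 6, Highland 8, Coastal 7.
At 26 seats: South 4, North 6, Highland 8, Coastal 8.
No faculty's allocation decreased.

none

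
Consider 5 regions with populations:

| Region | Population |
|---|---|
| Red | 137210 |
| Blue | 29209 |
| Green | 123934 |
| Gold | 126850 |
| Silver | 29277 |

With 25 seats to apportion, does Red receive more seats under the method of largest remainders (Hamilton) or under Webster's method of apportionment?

Hamilton: Red 8, Blue 1, Green 7, Gold 7, Silver 2.
Webster: Red 7, Blue 2, Green 7, Gold 7, Silver 2.
Red gets 8 under Hamilton and 7 under Webster.

Hamilton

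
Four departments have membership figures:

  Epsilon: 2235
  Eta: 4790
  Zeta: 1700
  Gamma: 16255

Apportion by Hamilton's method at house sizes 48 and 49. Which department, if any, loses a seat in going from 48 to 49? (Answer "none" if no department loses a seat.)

At 48 seats: Epsilon 5, Eta 9, Zeta 3, Gamma 31.
At 49 seats: Epsilon 4, Eta 10, Zeta 3, Gamma 32.
Epsilon drops from 5 to 4.

Epsilon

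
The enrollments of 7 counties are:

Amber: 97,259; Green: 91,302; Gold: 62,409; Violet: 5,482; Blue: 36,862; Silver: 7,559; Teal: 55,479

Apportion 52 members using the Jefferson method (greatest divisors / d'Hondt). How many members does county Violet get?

Standard divisor 356352/52 ≈ 6852.923; standard quotas: Amber 14.192, Green 13.323, Gold 9.107, Violet 0.800, Blue 5.379, Silver 1.103, Teal 8.096.
Rounding down gives 14, 13, 9, 0, 5, 1, 8 = 50 seats, so the divisor must be adjusted.
With modified divisor 6400: modified quotas Amber 15.197, Green 14.266, Gold 9.751, Violet 0.857, Blue 5.760, Silver 1.181, Teal 8.669.
Rounding down: Amber 15, Green 14, Gold 9, Violet 0, Blue 5, Silver 1, Teal 8 (total 52).
Violet receives 0.

0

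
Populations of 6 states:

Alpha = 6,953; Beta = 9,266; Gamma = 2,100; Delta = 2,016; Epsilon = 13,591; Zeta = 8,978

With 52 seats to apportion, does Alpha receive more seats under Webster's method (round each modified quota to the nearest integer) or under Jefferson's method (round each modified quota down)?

Webster: Alpha 8, Beta 11, Gamma 3, Delta 2, Epsilon 17, Zeta 11.
Jefferson: Alpha 9, Beta 11, Gamma 2, Delta 2, Epsilon 17, Zeta 11.
Alpha gets 8 under Webster and 9 under Jefferson.

Jefferson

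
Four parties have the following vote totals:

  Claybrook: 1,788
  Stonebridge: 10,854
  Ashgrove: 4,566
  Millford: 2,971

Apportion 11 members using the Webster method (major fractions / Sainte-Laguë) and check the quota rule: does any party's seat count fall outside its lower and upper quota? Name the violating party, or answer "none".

Standard quotas: Claybrook 0.975, Stonebridge 5.917, Ashgrove 2.489, Millford 1.620.
Webster allocation: Claybrook 1, Stonebridge 6, Ashgrove 2, Millford 2.
Every allocation lies between the lower and upper quota.

none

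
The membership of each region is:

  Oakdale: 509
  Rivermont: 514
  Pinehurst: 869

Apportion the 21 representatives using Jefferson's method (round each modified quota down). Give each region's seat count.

Standard divisor 1892/21 ≈ 90.095; standard quotas: Oakdale 5.650, Rivermont 5.705, Pinehurst 9.645.
Rounding down gives 5, 5, 9 = 19 seats, so the divisor must be adjusted.
With modified divisor 85.2: modified quotas Oakdale 5.974, Rivermont 6.033, Pinehurst 10.200.
Rounding down: Oakdale 5, Rivermont 6, Pinehurst 10 (total 21).

Oakdale 5, Rivermont 6, Pinehurst 10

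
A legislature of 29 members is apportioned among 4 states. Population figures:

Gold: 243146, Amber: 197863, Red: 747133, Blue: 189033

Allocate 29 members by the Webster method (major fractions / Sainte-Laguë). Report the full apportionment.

Gold: 5, Amber: 4, Red: 16, Blue: 4

Standard divisor 1377175/29 ≈ 47488.793; standard quotas: Gold 5.120, Amber 4.167, Red 15.733, Blue 3.981.
Rounding to the nearest integer gives Gold 5, Amber 4, Red 16, Blue 4 — total 29, matching the house size, so no adjustment is needed.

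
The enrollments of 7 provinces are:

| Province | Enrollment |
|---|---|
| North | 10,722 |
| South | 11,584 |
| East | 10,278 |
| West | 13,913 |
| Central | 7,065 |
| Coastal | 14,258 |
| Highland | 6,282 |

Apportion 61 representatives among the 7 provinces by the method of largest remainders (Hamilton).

North 9; South 10; East 8; West 11; Central 6; Coastal 12; Highland 5

Standard divisor: 74102 ÷ 61 ≈ 1214.787.
Standard quotas: North 8.8262, South 9.5358, East 8.4607, West 11.4530, Central 5.8158, Coastal 11.7370, Highland 5.1713.
Lower quotas: North 8, South 9, East 8, West 11, Central 5, Coastal 11, Highland 5 (sum 57, leaving 4 seats).
Remainders in descending order: North 0.8262, Central 0.8158, Coastal 0.7370, South 0.5358, East 0.4607, West 0.4530, Highland 0.1713.
The surplus seats go to North, Central, Coastal, South.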